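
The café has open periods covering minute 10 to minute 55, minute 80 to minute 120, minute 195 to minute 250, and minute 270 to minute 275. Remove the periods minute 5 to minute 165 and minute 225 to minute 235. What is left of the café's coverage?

minute 195 to minute 225, minute 235 to minute 250, minute 270 to minute 275

minute 10 to minute 55: fully covered by B → removed.
minute 80 to minute 120: fully covered by B → removed.
minute 195 to minute 250 minus B → minute 195 to minute 225, minute 235 to minute 250.
minute 270 to minute 275: no B overlap → unchanged.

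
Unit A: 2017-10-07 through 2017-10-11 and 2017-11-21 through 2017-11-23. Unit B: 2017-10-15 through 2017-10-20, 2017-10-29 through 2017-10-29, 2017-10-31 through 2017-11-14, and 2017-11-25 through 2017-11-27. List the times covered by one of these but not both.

A \ B = 2017-10-07 through 2017-10-11, 2017-11-21 through 2017-11-23.
B \ A = 2017-10-15 through 2017-10-20, 2017-10-29 through 2017-10-29, 2017-10-31 through 2017-11-14, 2017-11-25 through 2017-11-27.
Union of the two gives the symmetric difference.

2017-10-07 through 2017-10-11, 2017-10-15 through 2017-10-20, 2017-10-29 through 2017-10-29, 2017-10-31 through 2017-11-14, 2017-11-21 through 2017-11-23, 2017-11-25 through 2017-11-27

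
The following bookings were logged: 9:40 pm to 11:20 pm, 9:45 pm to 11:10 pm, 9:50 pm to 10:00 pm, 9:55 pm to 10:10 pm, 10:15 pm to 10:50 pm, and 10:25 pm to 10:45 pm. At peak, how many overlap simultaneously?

4

Sweep endpoints in order; track running count of active intervals.
Peak of 4 reached at 9:55 pm.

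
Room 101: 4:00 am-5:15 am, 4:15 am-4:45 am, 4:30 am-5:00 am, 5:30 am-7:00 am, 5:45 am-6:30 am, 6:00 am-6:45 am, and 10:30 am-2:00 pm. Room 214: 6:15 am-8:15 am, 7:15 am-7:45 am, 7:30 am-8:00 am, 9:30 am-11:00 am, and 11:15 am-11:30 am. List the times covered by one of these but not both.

4:00 am–5:15 am, 5:30 am–6:15 am, 7:00 am–8:15 am, 9:30 am–10:30 am, 11:00 am–11:15 am, 11:30 am–2:00 pm

A, merged: 4:00 am–5:15 am, 5:30 am–7:00 am, 10:30 am–2:00 pm.
B, merged: 6:15 am–8:15 am, 9:30 am–11:00 am, 11:15 am–11:30 am.
Only in the first: 4:00 am–5:15 am, 5:30 am–6:15 am, 11:00 am–11:15 am, 11:30 am–2:00 pm.
Only in the second: 7:00 am–8:15 am, 9:30 am–10:30 am.
Together these are the periods covered by exactly one.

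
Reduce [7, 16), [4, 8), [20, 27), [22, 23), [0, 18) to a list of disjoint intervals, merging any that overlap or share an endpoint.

Sort by start: [0, 18), [4, 8), [7, 16), [20, 27), [22, 23).
[4, 8) overlaps/touches [0, 18) → extend to [0, 18).
[7, 16) overlaps/touches [0, 18) → extend to [0, 18).
[20, 27) is disjoint → start new block.
[22, 23) overlaps/touches [20, 27) → extend to [20, 27).

[0, 18) ∪ [20, 27)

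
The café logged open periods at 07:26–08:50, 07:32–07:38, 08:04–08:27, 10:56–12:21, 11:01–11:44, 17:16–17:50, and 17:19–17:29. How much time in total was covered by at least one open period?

3 h 23 min

Merged: 07:26–08:50, 10:56–12:21, 17:16–17:50.
Lengths: 1 h 24 min + 1 h 25 min + 34 min = 3 h 23 min.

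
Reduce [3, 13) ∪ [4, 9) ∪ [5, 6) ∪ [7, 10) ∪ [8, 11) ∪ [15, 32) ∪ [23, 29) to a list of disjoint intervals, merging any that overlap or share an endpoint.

[4, 9) overlaps/touches [3, 13) → extend to [3, 13).
[5, 6) overlaps/touches [3, 13) → extend to [3, 13).
[7, 10) overlaps/touches [3, 13) → extend to [3, 13).
[8, 11) overlaps/touches [3, 13) → extend to [3, 13).
[15, 32) is disjoint → start new block.
[23, 29) overlaps/touches [15, 32) → extend to [15, 32).

[3, 13) ∪ [15, 32)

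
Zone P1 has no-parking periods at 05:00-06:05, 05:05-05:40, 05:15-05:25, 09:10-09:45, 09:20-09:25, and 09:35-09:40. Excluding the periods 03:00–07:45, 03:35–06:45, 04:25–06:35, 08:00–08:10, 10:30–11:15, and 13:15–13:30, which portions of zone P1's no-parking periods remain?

First set merges to 05:00–06:05, 09:10–09:45.
Second set merges to 03:00–07:45, 08:00–08:10, 10:30–11:15, 13:15–13:30.
05:00–06:05 lies entirely inside B → drops out.
09:10–09:45 is untouched.

09:10–09:45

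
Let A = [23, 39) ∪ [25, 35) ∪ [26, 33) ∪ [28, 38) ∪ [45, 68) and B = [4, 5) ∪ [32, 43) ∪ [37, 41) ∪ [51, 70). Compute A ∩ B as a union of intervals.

[32, 39) ∪ [51, 68)

A, merged: [23, 39), [45, 68).
B, merged: [4, 5), [32, 43), [51, 70).
[23, 39) overlaps B on [32, 39).
[45, 68) overlaps B on [51, 68).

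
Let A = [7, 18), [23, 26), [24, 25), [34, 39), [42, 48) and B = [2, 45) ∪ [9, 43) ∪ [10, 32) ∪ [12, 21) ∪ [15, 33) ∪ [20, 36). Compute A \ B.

[45, 48)

First set merges to [7, 18), [23, 26), [34, 39), [42, 48).
Second set merges to [2, 45).
[7, 18) lies entirely inside B → drops out.
[23, 26) lies entirely inside B → drops out.
[34, 39) lies entirely inside B → drops out.
[42, 48) with B removed leaves [45, 48).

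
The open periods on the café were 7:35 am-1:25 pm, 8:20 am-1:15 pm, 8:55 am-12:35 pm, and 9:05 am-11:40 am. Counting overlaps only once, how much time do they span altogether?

5 h 50 min

Merged: 7:35 am–1:25 pm.
Length: 5 h 50 min.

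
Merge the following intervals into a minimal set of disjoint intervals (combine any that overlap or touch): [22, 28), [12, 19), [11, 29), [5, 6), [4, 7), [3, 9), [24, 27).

[3, 9) ∪ [11, 29)

Sort by start: [3, 9), [4, 7), [5, 6), [11, 29), [12, 19), [22, 28), [24, 27).
[4, 7) overlaps/touches [3, 9) → extend to [3, 9).
[5, 6) overlaps/touches [3, 9) → extend to [3, 9).
[11, 29) is disjoint → start new block.
[12, 19) overlaps/touches [11, 29) → extend to [11, 29).
[22, 28) overlaps/touches [11, 29) → extend to [11, 29).
[24, 27) overlaps/touches [11, 29) → extend to [11, 29).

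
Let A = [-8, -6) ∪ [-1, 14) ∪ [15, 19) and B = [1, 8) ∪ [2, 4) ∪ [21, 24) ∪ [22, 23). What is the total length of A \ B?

14

B, merged: [1, 8), [21, 24).
A \ B = [-8, -6), [-1, 1), [8, 14), [15, 19).
Total: 2 + 2 + 6 + 4 = 14.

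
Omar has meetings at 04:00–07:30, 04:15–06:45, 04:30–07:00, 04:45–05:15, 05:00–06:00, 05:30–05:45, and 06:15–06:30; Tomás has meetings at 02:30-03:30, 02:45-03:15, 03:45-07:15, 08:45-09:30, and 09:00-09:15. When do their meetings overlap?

Merge the first list: 04:00–07:30.
Merge the second list: 02:30–03:30, 03:45–07:15, 08:45–09:30.
04:00–07:30 ∩ B → 04:00–07:15.

04:00–07:15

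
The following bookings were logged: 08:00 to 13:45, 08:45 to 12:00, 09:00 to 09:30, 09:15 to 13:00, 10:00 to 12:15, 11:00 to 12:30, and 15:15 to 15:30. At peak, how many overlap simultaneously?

Walk the sorted start/end points keeping a running depth.
The depth first hits 5 at 11:00.

5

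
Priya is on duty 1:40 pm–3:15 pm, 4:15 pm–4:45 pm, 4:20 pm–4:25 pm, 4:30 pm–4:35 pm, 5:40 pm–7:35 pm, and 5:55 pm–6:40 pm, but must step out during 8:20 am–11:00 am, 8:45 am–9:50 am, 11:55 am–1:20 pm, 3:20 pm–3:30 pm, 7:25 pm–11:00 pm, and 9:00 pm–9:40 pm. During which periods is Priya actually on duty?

Merge the first list: 1:40 pm–3:15 pm, 4:15 pm–4:45 pm, 5:40 pm–7:35 pm.
Merge the second list: 8:20 am–11:00 am, 11:55 am–1:20 pm, 3:20 pm–3:30 pm, 7:25 pm–11:00 pm.
1:40 pm–3:15 pm: no B overlap → unchanged.
4:15 pm–4:45 pm: no B overlap → unchanged.
5:40 pm–7:35 pm minus B → 5:40 pm–7:25 pm.

1:40 pm–3:15 pm, 4:15 pm–4:45 pm, 5:40 pm–7:25 pm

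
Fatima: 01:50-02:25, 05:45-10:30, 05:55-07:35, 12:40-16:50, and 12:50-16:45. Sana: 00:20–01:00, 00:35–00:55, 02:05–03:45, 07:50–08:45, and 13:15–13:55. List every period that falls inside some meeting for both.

First set merges to 01:50–02:25, 05:45–10:30, 12:40–16:50.
Second set merges to 00:20–01:00, 02:05–03:45, 07:50–08:45, 13:15–13:55.
01:50–02:25 overlaps B on 02:05–02:25.
05:45–10:30 overlaps B on 07:50–08:45.
12:40–16:50 overlaps B on 13:15–13:55.

02:05–02:25, 07:50–08:45, 13:15–13:55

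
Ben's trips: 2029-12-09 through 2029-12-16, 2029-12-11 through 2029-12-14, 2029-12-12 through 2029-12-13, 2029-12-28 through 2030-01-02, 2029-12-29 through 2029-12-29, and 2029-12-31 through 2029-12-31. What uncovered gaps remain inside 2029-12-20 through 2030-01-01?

2029-12-20 through 2029-12-27

After merging, the occupied span is 2029-12-09 through 2029-12-16, 2029-12-28 through 2030-01-02.
Uncovered inside 2029-12-20 through 2030-01-01: 2029-12-20 through 2029-12-27.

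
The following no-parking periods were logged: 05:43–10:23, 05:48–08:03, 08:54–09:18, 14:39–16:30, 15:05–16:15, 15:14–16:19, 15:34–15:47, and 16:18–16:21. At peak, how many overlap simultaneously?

4

At 15:34, 4 of the intervals are simultaneously active.
No point has more.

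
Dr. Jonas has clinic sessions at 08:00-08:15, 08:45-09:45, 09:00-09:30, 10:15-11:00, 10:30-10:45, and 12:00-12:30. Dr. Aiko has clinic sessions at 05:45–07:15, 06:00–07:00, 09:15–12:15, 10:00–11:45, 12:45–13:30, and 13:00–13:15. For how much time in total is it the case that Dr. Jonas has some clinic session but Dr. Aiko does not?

1 h

A, merged: 08:00–08:15, 08:45–09:45, 10:15–11:00, 12:00–12:30.
B, merged: 05:45–07:15, 09:15–12:15, 12:45–13:30.
A \ B = 08:00–08:15, 08:45–09:15, 12:15–12:30.
Total: 15 min + 30 min + 15 min = 1 h.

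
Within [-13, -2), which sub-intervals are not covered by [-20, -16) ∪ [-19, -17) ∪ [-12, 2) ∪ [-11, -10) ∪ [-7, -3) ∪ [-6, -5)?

[-13, -12)

Covered (merged): [-20, -16), [-12, 2).
Gaps within [-13, -2): [-13, -12).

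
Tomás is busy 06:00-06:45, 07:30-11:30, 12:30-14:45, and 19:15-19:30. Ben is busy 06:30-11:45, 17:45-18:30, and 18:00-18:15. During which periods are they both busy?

Second set merges to 06:30–11:45, 17:45–18:30.
06:00–06:45 meets the second set on 06:30–06:45.
07:30–11:30 meets the second set on 07:30–11:30.
12:30–14:45: no overlap with the second set.
19:15–19:30: no overlap with the second set.

06:30–06:45, 07:30–11:30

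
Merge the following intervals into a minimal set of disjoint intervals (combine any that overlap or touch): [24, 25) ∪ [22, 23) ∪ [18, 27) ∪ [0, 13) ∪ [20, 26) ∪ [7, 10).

[0, 13) ∪ [18, 27)

Sort by start: [0, 13), [7, 10), [18, 27), [20, 26), [22, 23), [24, 25).
[7, 10) overlaps/touches [0, 13) → extend to [0, 13).
[18, 27) is disjoint → start new block.
[20, 26) overlaps/touches [18, 27) → extend to [18, 27).
[22, 23) overlaps/touches [18, 27) → extend to [18, 27).
[24, 25) overlaps/touches [18, 27) → extend to [18, 27).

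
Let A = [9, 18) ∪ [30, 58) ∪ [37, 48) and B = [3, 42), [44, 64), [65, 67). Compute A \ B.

[42, 44)

A, merged: [9, 18), [30, 58).
[9, 18): fully covered by B → removed.
[30, 58) minus B → [42, 44).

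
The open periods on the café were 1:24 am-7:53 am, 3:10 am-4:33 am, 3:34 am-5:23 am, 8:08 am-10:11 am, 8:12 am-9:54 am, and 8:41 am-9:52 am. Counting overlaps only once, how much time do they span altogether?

8 h 32 min

Merged: 1:24 am–7:53 am, 8:08 am–10:11 am.
Lengths: 6 h 29 min + 2 h 3 min = 8 h 32 min.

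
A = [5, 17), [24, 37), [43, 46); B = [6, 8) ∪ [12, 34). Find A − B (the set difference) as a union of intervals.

[5, 17) with B removed leaves [5, 6), [8, 12).
[24, 37) with B removed leaves [34, 37).
[43, 46) is untouched.

[5, 6) ∪ [8, 12) ∪ [34, 37) ∪ [43, 46)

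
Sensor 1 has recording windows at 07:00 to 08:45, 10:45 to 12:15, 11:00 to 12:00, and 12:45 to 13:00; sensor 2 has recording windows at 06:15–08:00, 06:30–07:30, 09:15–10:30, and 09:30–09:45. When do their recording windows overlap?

07:00–08:00

Merge the first list: 07:00–08:45, 10:45–12:15, 12:45–13:00.
Merge the second list: 06:15–08:00, 09:15–10:30.
07:00–08:45 ∩ B → 07:00–08:00.
10:45–12:15 meets no B interval.
12:45–13:00 meets no B interval.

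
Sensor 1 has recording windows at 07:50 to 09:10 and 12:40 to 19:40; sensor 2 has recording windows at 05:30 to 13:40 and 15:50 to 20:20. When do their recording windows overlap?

07:50–09:10 overlaps B on 07:50–09:10.
12:40–19:40 overlaps B on 12:40–13:40, 15:50–19:40.

07:50–09:10, 12:40–13:40, 15:50–19:40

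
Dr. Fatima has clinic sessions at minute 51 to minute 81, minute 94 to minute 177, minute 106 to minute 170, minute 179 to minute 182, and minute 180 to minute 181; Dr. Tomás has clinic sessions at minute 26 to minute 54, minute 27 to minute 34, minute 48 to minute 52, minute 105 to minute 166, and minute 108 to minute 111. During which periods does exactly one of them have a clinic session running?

minute 26 to minute 51, minute 54 to minute 81, minute 94 to minute 105, minute 166 to minute 177, minute 179 to minute 182

First set merges to minute 51 to minute 81, minute 94 to minute 177, minute 179 to minute 182.
Second set merges to minute 26 to minute 54, minute 105 to minute 166.
A \ B = minute 54 to minute 81, minute 94 to minute 105, minute 166 to minute 177, minute 179 to minute 182.
B \ A = minute 26 to minute 51.
Union of the two gives the symmetric difference.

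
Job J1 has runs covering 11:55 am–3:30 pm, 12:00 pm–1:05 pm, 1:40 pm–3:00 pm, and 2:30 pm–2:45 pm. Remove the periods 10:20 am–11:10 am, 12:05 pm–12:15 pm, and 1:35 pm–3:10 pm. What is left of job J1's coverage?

Merge the first list: 11:55 am–3:30 pm.
11:55 am–3:30 pm minus B → 11:55 am–12:05 pm, 12:15 pm–1:35 pm, 3:10 pm–3:30 pm.

11:55 am–12:05 pm, 12:15 pm–1:35 pm, 3:10 pm–3:30 pm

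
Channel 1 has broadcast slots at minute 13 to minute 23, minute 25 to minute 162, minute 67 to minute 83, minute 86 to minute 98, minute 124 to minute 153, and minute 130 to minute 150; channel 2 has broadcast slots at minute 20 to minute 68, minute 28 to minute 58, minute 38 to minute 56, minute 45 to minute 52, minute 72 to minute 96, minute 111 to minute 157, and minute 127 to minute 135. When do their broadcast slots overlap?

minute 20 to minute 23, minute 25 to minute 68, minute 72 to minute 96, minute 111 to minute 157

Merge the first list: minute 13 to minute 23, minute 25 to minute 162.
Merge the second list: minute 20 to minute 68, minute 72 to minute 96, minute 111 to minute 157.
minute 13 to minute 23 meets the second set on minute 20 to minute 23.
minute 25 to minute 162 meets the second set on minute 25 to minute 68, minute 72 to minute 96, minute 111 to minute 157.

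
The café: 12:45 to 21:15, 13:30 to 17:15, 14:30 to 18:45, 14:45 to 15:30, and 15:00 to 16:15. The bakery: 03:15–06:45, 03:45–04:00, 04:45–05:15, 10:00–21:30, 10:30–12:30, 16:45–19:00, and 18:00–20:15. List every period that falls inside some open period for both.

Merge the first list: 12:45-21:15.
Merge the second list: 03:15-06:45, 10:00-21:30.
12:45-21:15 meets the second set on 12:45-21:15.

12:45-21:15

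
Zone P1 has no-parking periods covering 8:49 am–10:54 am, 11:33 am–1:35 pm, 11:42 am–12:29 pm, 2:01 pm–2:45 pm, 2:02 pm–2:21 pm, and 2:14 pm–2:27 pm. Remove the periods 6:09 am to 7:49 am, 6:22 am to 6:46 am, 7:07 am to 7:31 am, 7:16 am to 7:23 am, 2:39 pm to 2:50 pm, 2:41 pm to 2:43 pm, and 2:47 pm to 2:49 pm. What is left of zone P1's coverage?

8:49 am–10:54 am, 11:33 am–1:35 pm, 2:01 pm–2:39 pm

A, merged: 8:49 am–10:54 am, 11:33 am–1:35 pm, 2:01 pm–2:45 pm.
B, merged: 6:09 am–7:49 am, 2:39 pm–2:50 pm.
8:49 am–10:54 am: nothing removed.
11:33 am–1:35 pm: nothing removed.
2:01 pm–2:45 pm \ B = 2:01 pm–2:39 pm.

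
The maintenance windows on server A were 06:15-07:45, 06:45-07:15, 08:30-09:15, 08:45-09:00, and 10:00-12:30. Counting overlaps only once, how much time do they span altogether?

4 h 45 min

Merged: 06:15-07:45, 08:30-09:15, 10:00-12:30.
Lengths: 1 h 30 min + 45 min + 2 h 30 min = 4 h 45 min.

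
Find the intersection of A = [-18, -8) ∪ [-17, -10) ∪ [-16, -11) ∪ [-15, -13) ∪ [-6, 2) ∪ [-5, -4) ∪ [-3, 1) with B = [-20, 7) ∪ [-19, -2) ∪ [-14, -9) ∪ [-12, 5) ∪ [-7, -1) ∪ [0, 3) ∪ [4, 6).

[-18, -8) ∪ [-6, 2)

Merge the first list: [-18, -8), [-6, 2).
Merge the second list: [-20, 7).
[-18, -8) meets the second set on [-18, -8).
[-6, 2) meets the second set on [-6, 2).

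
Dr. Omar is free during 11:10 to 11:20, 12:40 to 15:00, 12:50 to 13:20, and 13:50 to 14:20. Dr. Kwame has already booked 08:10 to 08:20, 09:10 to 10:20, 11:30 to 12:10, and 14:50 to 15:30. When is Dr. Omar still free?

Merge the first list: 11:10-11:20, 12:40-15:00.
11:10-11:20: nothing removed.
12:40-15:00 \ B = 12:40-14:50.

11:10-11:20, 12:40-14:50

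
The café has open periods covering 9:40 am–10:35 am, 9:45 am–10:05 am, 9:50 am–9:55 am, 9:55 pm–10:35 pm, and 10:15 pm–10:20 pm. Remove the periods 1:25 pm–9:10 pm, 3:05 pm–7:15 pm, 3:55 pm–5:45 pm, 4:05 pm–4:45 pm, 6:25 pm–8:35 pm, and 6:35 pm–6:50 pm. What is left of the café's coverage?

9:40 am-10:35 am, 9:55 pm-10:35 pm

A, merged: 9:40 am-10:35 am, 9:55 pm-10:35 pm.
B, merged: 1:25 pm-9:10 pm.
9:40 am-10:35 am is untouched.
9:55 pm-10:35 pm is untouched.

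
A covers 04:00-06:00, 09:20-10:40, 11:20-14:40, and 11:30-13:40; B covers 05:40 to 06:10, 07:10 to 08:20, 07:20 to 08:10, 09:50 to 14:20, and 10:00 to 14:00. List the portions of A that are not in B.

04:00–05:40, 09:20–09:50, 14:20–14:40

Merge the first list: 04:00–06:00, 09:20–10:40, 11:20–14:40.
Merge the second list: 05:40–06:10, 07:10–08:20, 09:50–14:20.
04:00–06:00 minus B → 04:00–05:40.
09:20–10:40 minus B → 09:20–09:50.
11:20–14:40 minus B → 14:20–14:40.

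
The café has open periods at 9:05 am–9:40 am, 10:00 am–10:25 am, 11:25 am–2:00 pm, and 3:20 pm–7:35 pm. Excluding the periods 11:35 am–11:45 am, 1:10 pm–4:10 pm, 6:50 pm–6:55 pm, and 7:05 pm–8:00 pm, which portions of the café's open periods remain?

9:05 am-9:40 am, 10:00 am-10:25 am, 11:25 am-11:35 am, 11:45 am-1:10 pm, 4:10 pm-6:50 pm, 6:55 pm-7:05 pm

9:05 am-9:40 am is untouched.
10:00 am-10:25 am is untouched.
11:25 am-2:00 pm with B removed leaves 11:25 am-11:35 am, 11:45 am-1:10 pm.
3:20 pm-7:35 pm with B removed leaves 4:10 pm-6:50 pm, 6:55 pm-7:05 pm.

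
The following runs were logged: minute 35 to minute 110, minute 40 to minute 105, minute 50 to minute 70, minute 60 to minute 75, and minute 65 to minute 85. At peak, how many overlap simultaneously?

5

Sweep endpoints in order; track running count of active intervals.
Peak of 5 reached at minute 65.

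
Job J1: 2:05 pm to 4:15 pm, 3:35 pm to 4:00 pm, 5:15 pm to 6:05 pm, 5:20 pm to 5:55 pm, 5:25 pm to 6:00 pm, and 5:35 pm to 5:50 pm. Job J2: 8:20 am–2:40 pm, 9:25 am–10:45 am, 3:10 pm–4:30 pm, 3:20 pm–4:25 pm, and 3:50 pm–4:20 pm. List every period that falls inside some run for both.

2:05 pm–2:40 pm, 3:10 pm–4:15 pm

A, merged: 2:05 pm–4:15 pm, 5:15 pm–6:05 pm.
B, merged: 8:20 am–2:40 pm, 3:10 pm–4:30 pm.
2:05 pm–4:15 pm overlaps B on 2:05 pm–2:40 pm, 3:10 pm–4:15 pm.
5:15 pm–6:05 pm falls entirely outside B.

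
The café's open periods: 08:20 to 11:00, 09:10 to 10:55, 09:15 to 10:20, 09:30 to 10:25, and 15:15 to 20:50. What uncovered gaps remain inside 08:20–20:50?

After merging, the occupied span is 08:20–11:00, 15:15–20:50.
Complement within 08:20–20:50: 11:00–15:15.

11:00–15:15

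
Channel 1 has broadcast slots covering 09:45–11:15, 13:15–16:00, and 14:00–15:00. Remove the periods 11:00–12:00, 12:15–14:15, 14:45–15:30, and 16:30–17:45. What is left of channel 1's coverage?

09:45–11:00, 14:15–14:45, 15:30–16:00

A, merged: 09:45–11:15, 13:15–16:00.
09:45–11:15 with B removed leaves 09:45–11:00.
13:15–16:00 with B removed leaves 14:15–14:45, 15:30–16:00.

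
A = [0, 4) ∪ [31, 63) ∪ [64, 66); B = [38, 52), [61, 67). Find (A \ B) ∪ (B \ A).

[0, 4) ∪ [31, 38) ∪ [52, 61) ∪ [63, 64) ∪ [66, 67)

A \ B = [0, 4), [31, 38), [52, 61).
B \ A = [63, 64), [66, 67).
Union of the two gives the symmetric difference.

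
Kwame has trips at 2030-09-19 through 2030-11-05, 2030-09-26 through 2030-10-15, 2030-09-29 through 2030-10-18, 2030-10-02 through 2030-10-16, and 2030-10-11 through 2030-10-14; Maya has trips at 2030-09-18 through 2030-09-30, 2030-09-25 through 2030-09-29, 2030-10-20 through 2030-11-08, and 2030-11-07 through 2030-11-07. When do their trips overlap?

2030-09-19 through 2030-09-30, 2030-10-20 through 2030-11-05

Merge the first list: 2030-09-19 through 2030-11-05.
Merge the second list: 2030-09-18 through 2030-09-30, 2030-10-20 through 2030-11-08.
2030-09-19 through 2030-11-05 meets the second set on 2030-09-19 through 2030-09-30, 2030-10-20 through 2030-11-05.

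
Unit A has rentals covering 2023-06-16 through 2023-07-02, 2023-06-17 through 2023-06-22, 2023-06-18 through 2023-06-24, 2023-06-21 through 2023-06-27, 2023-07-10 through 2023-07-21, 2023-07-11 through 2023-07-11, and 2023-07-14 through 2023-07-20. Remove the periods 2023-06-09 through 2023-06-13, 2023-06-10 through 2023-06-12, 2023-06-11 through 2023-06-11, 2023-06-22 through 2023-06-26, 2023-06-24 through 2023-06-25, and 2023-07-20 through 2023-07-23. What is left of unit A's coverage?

2023-06-16 through 2023-06-21, 2023-06-27 through 2023-07-02, 2023-07-10 through 2023-07-19

First set merges to 2023-06-16 through 2023-07-02, 2023-07-10 through 2023-07-21.
Second set merges to 2023-06-09 through 2023-06-13, 2023-06-22 through 2023-06-26, 2023-07-20 through 2023-07-23.
2023-06-16 through 2023-07-02 minus B → 2023-06-16 through 2023-06-21, 2023-06-27 through 2023-07-02.
2023-07-10 through 2023-07-21 minus B → 2023-07-10 through 2023-07-19.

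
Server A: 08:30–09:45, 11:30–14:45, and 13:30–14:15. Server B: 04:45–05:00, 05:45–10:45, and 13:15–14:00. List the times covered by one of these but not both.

04:45–05:00, 05:45–08:30, 09:45–10:45, 11:30–13:15, 14:00–14:45

Merge the first list: 08:30–09:45, 11:30–14:45.
A but not B: 11:30–13:15, 14:00–14:45.
B but not A: 04:45–05:00, 05:45–08:30, 09:45–10:45.
Combining gives A △ B.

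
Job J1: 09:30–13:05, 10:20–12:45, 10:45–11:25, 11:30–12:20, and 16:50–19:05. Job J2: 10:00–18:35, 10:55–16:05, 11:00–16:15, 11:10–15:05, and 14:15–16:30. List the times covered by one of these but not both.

09:30–10:00, 13:05–16:50, 18:35–19:05

First set merges to 09:30–13:05, 16:50–19:05.
Second set merges to 10:00–18:35.
A but not B: 09:30–10:00, 18:35–19:05.
B but not A: 13:05–16:50.
Combining gives A △ B.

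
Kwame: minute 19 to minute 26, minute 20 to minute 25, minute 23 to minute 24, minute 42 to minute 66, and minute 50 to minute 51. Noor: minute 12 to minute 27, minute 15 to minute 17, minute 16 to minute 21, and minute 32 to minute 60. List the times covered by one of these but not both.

Merge the first list: minute 19 to minute 26, minute 42 to minute 66.
Merge the second list: minute 12 to minute 27, minute 32 to minute 60.
A \ B = minute 60 to minute 66.
B \ A = minute 12 to minute 19, minute 26 to minute 27, minute 32 to minute 42.
Union of the two gives the symmetric difference.

minute 12 to minute 19, minute 26 to minute 27, minute 32 to minute 42, minute 60 to minute 66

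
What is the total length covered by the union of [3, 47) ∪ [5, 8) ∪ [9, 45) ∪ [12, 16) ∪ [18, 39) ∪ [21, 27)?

Merged: [3, 47).
Length: 44.

44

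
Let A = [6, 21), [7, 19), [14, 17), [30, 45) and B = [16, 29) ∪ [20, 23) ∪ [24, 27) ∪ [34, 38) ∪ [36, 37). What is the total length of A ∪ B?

38

A, merged: [6, 21), [30, 45).
B, merged: [16, 29), [34, 38).
A ∪ B = [6, 29), [30, 45).
Total: 23 + 15 = 38.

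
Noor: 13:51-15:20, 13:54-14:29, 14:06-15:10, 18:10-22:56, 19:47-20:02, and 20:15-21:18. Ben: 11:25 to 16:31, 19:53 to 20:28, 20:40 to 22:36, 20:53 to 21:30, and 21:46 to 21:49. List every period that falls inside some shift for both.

13:51–15:20, 19:53–20:28, 20:40–22:36

A, merged: 13:51–15:20, 18:10–22:56.
B, merged: 11:25–16:31, 19:53–20:28, 20:40–22:36.
13:51–15:20 overlaps B on 13:51–15:20.
18:10–22:56 overlaps B on 19:53–20:28, 20:40–22:36.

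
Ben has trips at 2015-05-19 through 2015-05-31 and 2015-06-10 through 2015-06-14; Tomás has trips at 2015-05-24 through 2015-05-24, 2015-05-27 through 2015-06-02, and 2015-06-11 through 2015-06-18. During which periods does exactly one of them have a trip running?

A \ B = 2015-05-19 through 2015-05-23, 2015-05-25 through 2015-05-26, 2015-06-10 through 2015-06-10.
B \ A = 2015-06-01 through 2015-06-02, 2015-06-15 through 2015-06-18.
Union of the two gives the symmetric difference.

2015-05-19 through 2015-05-23, 2015-05-25 through 2015-05-26, 2015-06-01 through 2015-06-02, 2015-06-10 through 2015-06-10, 2015-06-15 through 2015-06-18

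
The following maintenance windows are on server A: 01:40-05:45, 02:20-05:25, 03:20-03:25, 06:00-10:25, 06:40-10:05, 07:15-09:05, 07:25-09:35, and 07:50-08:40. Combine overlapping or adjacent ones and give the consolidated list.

01:40–05:45, 06:00–10:25

02:20–05:25 overlaps/touches 01:40–05:45 → extend to 01:40–05:45.
03:20–03:25 overlaps/touches 01:40–05:45 → extend to 01:40–05:45.
06:00–10:25 is disjoint → start new block.
06:40–10:05 overlaps/touches 06:00–10:25 → extend to 06:00–10:25.
07:15–09:05 overlaps/touches 06:00–10:25 → extend to 06:00–10:25.
07:25–09:35 overlaps/touches 06:00–10:25 → extend to 06:00–10:25.
07:50–08:40 overlaps/touches 06:00–10:25 → extend to 06:00–10:25.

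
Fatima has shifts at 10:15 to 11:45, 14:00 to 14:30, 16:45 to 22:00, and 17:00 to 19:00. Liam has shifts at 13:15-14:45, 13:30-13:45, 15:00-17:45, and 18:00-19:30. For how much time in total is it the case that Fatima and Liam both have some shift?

3 h

Merge the first list: 10:15–11:45, 14:00–14:30, 16:45–22:00.
Merge the second list: 13:15–14:45, 15:00–17:45, 18:00–19:30.
A ∩ B = 14:00–14:30, 16:45–17:45, 18:00–19:30.
Total: 30 min + 1 h + 1 h 30 min = 3 h.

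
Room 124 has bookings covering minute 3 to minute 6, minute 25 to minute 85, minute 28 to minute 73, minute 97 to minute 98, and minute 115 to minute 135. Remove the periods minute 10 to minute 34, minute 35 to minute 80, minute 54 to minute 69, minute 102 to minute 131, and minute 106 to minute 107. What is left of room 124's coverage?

A, merged: minute 3 to minute 6, minute 25 to minute 85, minute 97 to minute 98, minute 115 to minute 135.
B, merged: minute 10 to minute 34, minute 35 to minute 80, minute 102 to minute 131.
minute 3 to minute 6: nothing removed.
minute 25 to minute 85 \ B = minute 34 to minute 35, minute 80 to minute 85.
minute 97 to minute 98: nothing removed.
minute 115 to minute 135 \ B = minute 131 to minute 135.

minute 3 to minute 6, minute 34 to minute 35, minute 80 to minute 85, minute 97 to minute 98, minute 131 to minute 135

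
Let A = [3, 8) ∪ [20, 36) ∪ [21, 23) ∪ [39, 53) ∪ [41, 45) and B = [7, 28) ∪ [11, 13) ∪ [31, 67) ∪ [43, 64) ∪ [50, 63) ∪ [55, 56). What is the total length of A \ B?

A, merged: [3, 8), [20, 36), [39, 53).
B, merged: [7, 28), [31, 67).
A \ B = [3, 7), [28, 31).
Total: 4 + 3 = 7.

7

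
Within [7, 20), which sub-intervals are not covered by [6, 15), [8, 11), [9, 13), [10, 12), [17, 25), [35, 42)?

[15, 17)

Covered (merged): [6, 15), [17, 25), [35, 42).
Gaps within [7, 20): [15, 17).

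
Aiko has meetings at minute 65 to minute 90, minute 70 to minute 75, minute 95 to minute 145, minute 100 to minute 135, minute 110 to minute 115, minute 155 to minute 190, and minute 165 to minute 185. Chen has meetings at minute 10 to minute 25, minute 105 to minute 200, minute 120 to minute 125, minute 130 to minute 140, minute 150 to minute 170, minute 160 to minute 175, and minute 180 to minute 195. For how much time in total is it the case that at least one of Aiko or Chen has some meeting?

145 minutes

First set merges to minute 65 to minute 90, minute 95 to minute 145, minute 155 to minute 190.
Second set merges to minute 10 to minute 25, minute 105 to minute 200.
A ∪ B = minute 10 to minute 25, minute 65 to minute 90, minute 95 to minute 200.
Total: 15 minutes + 25 minutes + 105 minutes = 145 minutes.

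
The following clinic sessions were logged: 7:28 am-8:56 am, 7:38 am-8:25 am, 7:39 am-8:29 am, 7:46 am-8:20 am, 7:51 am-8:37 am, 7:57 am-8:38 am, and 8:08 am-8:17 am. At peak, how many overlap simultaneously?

At 8:08 am, 7 of the intervals are simultaneously active.
No point has more.

7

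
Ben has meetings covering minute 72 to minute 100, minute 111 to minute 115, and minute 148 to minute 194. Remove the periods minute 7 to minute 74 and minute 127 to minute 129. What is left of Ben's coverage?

minute 74 to minute 100, minute 111 to minute 115, minute 148 to minute 194

minute 72 to minute 100 with B removed leaves minute 74 to minute 100.
minute 111 to minute 115 is untouched.
minute 148 to minute 194 is untouched.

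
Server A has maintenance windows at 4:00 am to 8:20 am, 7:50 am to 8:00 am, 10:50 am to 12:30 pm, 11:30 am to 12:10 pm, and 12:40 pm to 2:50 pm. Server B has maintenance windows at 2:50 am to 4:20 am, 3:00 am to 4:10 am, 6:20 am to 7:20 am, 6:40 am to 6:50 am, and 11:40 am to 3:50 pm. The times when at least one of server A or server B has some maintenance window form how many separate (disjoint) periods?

A, merged: 4:00 am-8:20 am, 10:50 am-12:30 pm, 12:40 pm-2:50 pm.
B, merged: 2:50 am-4:20 am, 6:20 am-7:20 am, 11:40 am-3:50 pm.
A ∪ B = 2:50 am-8:20 am, 10:50 am-3:50 pm.
That is 2 disjoint pieces.

2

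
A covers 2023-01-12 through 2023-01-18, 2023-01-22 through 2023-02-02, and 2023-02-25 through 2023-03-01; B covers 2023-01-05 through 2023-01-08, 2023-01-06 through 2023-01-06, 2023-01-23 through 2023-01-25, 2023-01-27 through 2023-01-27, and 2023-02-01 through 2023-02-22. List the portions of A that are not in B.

Second set merges to 2023-01-05 through 2023-01-08, 2023-01-23 through 2023-01-25, 2023-01-27 through 2023-01-27, 2023-02-01 through 2023-02-22.
2023-01-12 through 2023-01-18 is untouched.
2023-01-22 through 2023-02-02 with B removed leaves 2023-01-22 through 2023-01-22, 2023-01-26 through 2023-01-26, 2023-01-28 through 2023-01-31.
2023-02-25 through 2023-03-01 is untouched.

2023-01-12 through 2023-01-18, 2023-01-22 through 2023-01-22, 2023-01-26 through 2023-01-26, 2023-01-28 through 2023-01-31, 2023-02-25 through 2023-03-01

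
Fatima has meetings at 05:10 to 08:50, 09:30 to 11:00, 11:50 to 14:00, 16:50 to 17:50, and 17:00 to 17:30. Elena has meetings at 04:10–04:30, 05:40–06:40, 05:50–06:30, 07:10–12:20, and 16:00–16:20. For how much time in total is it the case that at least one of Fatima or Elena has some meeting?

10 h 30 min

First set merges to 05:10-08:50, 09:30-11:00, 11:50-14:00, 16:50-17:50.
Second set merges to 04:10-04:30, 05:40-06:40, 07:10-12:20, 16:00-16:20.
A ∪ B = 04:10-04:30, 05:10-14:00, 16:00-16:20, 16:50-17:50.
Total: 20 min + 8 h 50 min + 20 min + 1 h = 10 h 30 min.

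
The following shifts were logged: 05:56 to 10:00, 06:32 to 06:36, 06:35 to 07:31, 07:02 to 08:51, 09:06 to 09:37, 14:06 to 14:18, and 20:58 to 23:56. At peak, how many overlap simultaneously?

Sweep endpoints in order; track running count of active intervals.
Peak of 3 reached at 06:35.

3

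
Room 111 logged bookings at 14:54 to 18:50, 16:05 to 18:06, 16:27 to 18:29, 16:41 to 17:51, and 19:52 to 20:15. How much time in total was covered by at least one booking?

Merged: 14:54–18:50, 19:52–20:15.
Lengths: 3 h 56 min + 23 min = 4 h 19 min.

4 h 19 min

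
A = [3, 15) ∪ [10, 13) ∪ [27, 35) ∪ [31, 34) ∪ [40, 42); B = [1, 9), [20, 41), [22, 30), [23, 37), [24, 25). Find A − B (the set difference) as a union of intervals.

First set merges to [3, 15), [27, 35), [40, 42).
Second set merges to [1, 9), [20, 41).
[3, 15) \ B = [9, 15).
[27, 35): entirely removed.
[40, 42) \ B = [41, 42).

[9, 15) ∪ [41, 42)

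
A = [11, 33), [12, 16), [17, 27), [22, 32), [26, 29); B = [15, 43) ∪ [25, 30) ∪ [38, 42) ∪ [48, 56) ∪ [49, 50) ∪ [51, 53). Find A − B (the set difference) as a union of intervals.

Merge the first list: [11, 33).
Merge the second list: [15, 43), [48, 56).
[11, 33) minus B → [11, 15).

[11, 15)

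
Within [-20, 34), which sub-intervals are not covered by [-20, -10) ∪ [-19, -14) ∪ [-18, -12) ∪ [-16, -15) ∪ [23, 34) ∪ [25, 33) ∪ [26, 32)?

[-10, 23)

After merging, the occupied span is [-20, -10), [23, 34).
Complement within [-20, 34): [-10, 23).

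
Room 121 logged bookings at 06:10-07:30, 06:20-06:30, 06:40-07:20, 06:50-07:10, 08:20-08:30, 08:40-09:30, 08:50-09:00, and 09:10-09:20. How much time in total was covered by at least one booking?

2 h 20 min

Merged: 06:10-07:30, 08:20-08:30, 08:40-09:30.
Lengths: 1 h 20 min + 10 min + 50 min = 2 h 20 min.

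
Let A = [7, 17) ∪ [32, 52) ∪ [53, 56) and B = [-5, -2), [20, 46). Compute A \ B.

[7, 17) ∪ [46, 52) ∪ [53, 56)

[7, 17): no B overlap → unchanged.
[32, 52) minus B → [46, 52).
[53, 56): no B overlap → unchanged.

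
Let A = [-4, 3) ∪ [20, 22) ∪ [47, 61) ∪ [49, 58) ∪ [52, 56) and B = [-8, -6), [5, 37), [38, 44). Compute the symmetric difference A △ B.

First set merges to [-4, 3), [20, 22), [47, 61).
A but not B: [-4, 3), [47, 61).
B but not A: [-8, -6), [5, 20), [22, 37), [38, 44).
Combining gives A △ B.

[-8, -6) ∪ [-4, 3) ∪ [5, 20) ∪ [22, 37) ∪ [38, 44) ∪ [47, 61)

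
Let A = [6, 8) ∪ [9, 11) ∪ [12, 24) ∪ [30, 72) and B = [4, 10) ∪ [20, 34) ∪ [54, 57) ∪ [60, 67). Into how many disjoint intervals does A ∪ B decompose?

A ∪ B = [4, 11), [12, 72).
That is 2 disjoint pieces.

2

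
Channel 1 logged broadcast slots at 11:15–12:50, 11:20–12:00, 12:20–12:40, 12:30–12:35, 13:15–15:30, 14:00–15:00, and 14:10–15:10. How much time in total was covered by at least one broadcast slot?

Merged: 11:15–12:50, 13:15–15:30.
Lengths: 1 h 35 min + 2 h 15 min = 3 h 50 min.

3 h 50 min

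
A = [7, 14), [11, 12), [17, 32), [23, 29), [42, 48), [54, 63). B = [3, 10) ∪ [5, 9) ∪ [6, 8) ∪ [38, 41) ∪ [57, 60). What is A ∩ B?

[7, 10) ∪ [57, 60)

First set merges to [7, 14), [17, 32), [42, 48), [54, 63).
Second set merges to [3, 10), [38, 41), [57, 60).
[7, 14) meets the second set on [7, 10).
[17, 32): no overlap with the second set.
[42, 48): no overlap with the second set.
[54, 63) meets the second set on [57, 60).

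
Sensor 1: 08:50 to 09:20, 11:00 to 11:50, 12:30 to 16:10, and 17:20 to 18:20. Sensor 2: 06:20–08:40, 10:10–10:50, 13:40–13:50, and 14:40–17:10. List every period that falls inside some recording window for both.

13:40-13:50, 14:40-16:10

08:50-09:20 meets no B interval.
11:00-11:50 meets no B interval.
12:30-16:10 ∩ B → 13:40-13:50, 14:40-16:10.
17:20-18:20 meets no B interval.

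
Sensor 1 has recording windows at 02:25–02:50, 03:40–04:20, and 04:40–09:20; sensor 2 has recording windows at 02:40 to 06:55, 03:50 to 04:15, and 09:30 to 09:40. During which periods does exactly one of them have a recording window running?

02:25–02:40, 02:50–03:40, 04:20–04:40, 06:55–09:20, 09:30–09:40

Merge the second list: 02:40–06:55, 09:30–09:40.
A \ B = 02:25–02:40, 06:55–09:20.
B \ A = 02:50–03:40, 04:20–04:40, 09:30–09:40.
Union of the two gives the symmetric difference.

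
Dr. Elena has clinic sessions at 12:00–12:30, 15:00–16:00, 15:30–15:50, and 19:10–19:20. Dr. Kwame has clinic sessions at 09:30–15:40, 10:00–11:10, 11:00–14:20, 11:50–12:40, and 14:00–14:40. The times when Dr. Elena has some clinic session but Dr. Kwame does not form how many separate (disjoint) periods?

2

Merge the first list: 12:00–12:30, 15:00–16:00, 19:10–19:20.
Merge the second list: 09:30–15:40.
A \ B = 15:40–16:00, 19:10–19:20.
That is 2 disjoint pieces.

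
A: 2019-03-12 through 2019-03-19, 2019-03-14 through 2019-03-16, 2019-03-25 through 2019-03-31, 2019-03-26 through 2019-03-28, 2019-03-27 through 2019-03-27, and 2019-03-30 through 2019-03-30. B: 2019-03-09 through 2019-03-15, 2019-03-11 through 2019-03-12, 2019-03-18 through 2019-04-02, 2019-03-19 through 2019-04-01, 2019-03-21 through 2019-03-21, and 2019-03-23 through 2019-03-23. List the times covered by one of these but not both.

Merge the first list: 2019-03-12 through 2019-03-19, 2019-03-25 through 2019-03-31.
Merge the second list: 2019-03-09 through 2019-03-15, 2019-03-18 through 2019-04-02.
A \ B = 2019-03-16 through 2019-03-17.
B \ A = 2019-03-09 through 2019-03-11, 2019-03-20 through 2019-03-24, 2019-04-01 through 2019-04-02.
Union of the two gives the symmetric difference.

2019-03-09 through 2019-03-11, 2019-03-16 through 2019-03-17, 2019-03-20 through 2019-03-24, 2019-04-01 through 2019-04-02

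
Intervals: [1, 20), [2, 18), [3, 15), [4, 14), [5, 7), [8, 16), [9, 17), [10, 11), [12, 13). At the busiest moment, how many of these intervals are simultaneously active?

7

Sweep endpoints in order; track running count of active intervals.
Peak of 7 reached at 10.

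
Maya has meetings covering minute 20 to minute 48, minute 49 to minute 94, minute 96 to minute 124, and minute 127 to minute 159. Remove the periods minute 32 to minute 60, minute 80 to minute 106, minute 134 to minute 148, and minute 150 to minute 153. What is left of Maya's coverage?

minute 20 to minute 48 with B removed leaves minute 20 to minute 32.
minute 49 to minute 94 with B removed leaves minute 60 to minute 80.
minute 96 to minute 124 with B removed leaves minute 106 to minute 124.
minute 127 to minute 159 with B removed leaves minute 127 to minute 134, minute 148 to minute 150, minute 153 to minute 159.

minute 20 to minute 32, minute 60 to minute 80, minute 106 to minute 124, minute 127 to minute 134, minute 148 to minute 150, minute 153 to minute 159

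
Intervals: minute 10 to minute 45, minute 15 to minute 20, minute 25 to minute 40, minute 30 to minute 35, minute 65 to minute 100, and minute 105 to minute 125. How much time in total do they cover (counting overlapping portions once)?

90 minutes

Merged: minute 10 to minute 45, minute 65 to minute 100, minute 105 to minute 125.
Lengths: 35 minutes + 35 minutes + 20 minutes = 90 minutes.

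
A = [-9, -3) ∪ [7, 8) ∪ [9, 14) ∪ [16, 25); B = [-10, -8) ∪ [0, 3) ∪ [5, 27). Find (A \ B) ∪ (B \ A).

Only in the first: [-8, -3).
Only in the second: [-10, -9), [0, 3), [5, 7), [8, 9), [14, 16), [25, 27).
Together these are the periods covered by exactly one.

[-10, -9) ∪ [-8, -3) ∪ [0, 3) ∪ [5, 7) ∪ [8, 9) ∪ [14, 16) ∪ [25, 27)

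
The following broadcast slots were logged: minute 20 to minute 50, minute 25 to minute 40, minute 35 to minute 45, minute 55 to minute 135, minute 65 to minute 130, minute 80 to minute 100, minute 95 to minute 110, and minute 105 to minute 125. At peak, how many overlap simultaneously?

At minute 95, 4 of the intervals are simultaneously active.
No point has more.

4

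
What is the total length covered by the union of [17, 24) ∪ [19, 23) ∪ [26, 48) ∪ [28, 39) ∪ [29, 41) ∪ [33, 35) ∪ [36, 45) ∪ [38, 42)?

Merged: [17, 24), [26, 48).
Lengths: 7 + 22 = 29.

29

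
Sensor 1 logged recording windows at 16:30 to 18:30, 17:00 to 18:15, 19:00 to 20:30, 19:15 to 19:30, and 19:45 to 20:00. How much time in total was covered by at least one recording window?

3 h 30 min

Merged: 16:30-18:30, 19:00-20:30.
Lengths: 2 h + 1 h 30 min = 3 h 30 min.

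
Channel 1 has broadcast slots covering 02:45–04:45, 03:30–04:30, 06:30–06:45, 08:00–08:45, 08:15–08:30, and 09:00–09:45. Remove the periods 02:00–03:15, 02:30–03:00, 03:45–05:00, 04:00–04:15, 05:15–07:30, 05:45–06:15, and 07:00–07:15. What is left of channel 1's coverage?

03:15-03:45, 08:00-08:45, 09:00-09:45

A, merged: 02:45-04:45, 06:30-06:45, 08:00-08:45, 09:00-09:45.
B, merged: 02:00-03:15, 03:45-05:00, 05:15-07:30.
02:45-04:45 minus B → 03:15-03:45.
06:30-06:45: fully covered by B → removed.
08:00-08:45: no B overlap → unchanged.
09:00-09:45: no B overlap → unchanged.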